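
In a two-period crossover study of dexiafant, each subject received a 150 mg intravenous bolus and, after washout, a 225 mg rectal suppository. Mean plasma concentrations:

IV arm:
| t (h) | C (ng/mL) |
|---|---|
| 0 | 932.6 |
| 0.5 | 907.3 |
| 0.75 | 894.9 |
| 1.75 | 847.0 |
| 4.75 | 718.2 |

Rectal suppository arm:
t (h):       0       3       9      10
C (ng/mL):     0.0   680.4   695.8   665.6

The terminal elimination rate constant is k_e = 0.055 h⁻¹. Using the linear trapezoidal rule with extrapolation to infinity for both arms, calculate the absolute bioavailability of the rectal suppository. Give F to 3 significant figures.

Trapezoidal AUC_0→4.75 (IV):
  [0→0.5]: (932.6+907.3)/2 × 0.5 = 459.975
  [0.5→0.75]: (907.3+894.9)/2 × 0.25 = 225.275
  [0.75→1.75]: (894.9+847.0)/2 × 1 = 870.95
  [1.75→4.75]: (847.0+718.2)/2 × 3 = 2347.8
  Sum = 3904.0 ng/mL·h
IV tail: 718.2/0.055 = 13058.182; AUC_iv,0→∞ = 3904.0 + 13058.182 = 16962.182 ng/mL·h
Trapezoidal AUC_0→10 (rectal suppository):
  [0→3]: (0.0+680.4)/2 × 3 = 1020.6
  [3→9]: (680.4+695.8)/2 × 6 = 4128.6
  [9→10]: (695.8+665.6)/2 × 1 = 680.7
  Sum = 5829.9 ng/mL·h
rectal suppository tail: 665.6/0.055 = 12101.818; AUC_ev,0→∞ = 5829.9 + 12101.818 = 17931.718 ng/mL·h
F = (AUC_ev/D_ev)/(AUC_iv/D_iv) = (17931.718/225)/(16962.182/150) = 79.6965/113.081 = 0.7048

F = 0.705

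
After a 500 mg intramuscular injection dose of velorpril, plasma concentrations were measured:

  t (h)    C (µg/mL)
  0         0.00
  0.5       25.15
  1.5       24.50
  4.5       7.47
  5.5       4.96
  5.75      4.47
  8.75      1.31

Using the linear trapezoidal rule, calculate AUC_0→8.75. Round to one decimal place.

AUC = 95.1 µg/mL·h

Trapezoidal AUC_0→8.75:
  [0→0.5]: (0.00+25.15)/2 × 0.5 = 6.2875
  [0.5→1.5]: (25.15+24.50)/2 × 1 = 24.825
  [1.5→4.5]: (24.50+7.47)/2 × 3 = 47.955
  [4.5→5.5]: (7.47+4.96)/2 × 1 = 6.215
  [5.5→5.75]: (4.96+4.47)/2 × 0.25 = 1.17875
  [5.75→8.75]: (4.47+1.31)/2 × 3 = 8.67
  Sum = 95.13125 µg/mL·h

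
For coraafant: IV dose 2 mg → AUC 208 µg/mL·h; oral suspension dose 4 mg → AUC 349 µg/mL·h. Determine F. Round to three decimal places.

F = 0.839

F = (AUC_ev / D_ev) / (AUC_iv / D_iv)
  = (349/4) / (208/2)
  = 87.25 / 104 = 0.8389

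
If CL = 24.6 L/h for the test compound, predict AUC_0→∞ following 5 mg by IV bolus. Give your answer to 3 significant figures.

AUC_0→∞ = Dose_iv / CL
        = 5 / 24.6 = 0.203252 mg/L·h

AUC = 0.203 mg/L·h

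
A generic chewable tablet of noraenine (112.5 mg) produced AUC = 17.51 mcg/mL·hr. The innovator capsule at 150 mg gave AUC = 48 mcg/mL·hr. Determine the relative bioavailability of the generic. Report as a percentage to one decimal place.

F_rel = (AUC_test/D_test) / (AUC_ref/D_ref)
      = (17.51/112.5) / (48/150)
      = 0.155644 / 0.32 = 0.4864 = 48.64%

F_rel = 48.6%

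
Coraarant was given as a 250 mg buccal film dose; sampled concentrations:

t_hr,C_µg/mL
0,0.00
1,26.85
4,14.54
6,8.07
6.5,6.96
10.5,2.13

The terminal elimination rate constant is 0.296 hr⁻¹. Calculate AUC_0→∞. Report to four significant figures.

Trapezoidal AUC_0→10.5:
  [0→1]: (0.00+26.85)/2 × 1 = 13.425
  [1→4]: (26.85+14.54)/2 × 3 = 62.085
  [4→6]: (14.54+8.07)/2 × 2 = 22.61
  [6→6.5]: (8.07+6.96)/2 × 0.5 = 3.7575
  [6.5→10.5]: (6.96+2.13)/2 × 4 = 18.18
  Sum = 120.0575 µg/mL·hr
Extrapolated tail: C_last / k_e = 2.13 / 0.296 = 7.196
AUC_0→∞ = 120.0575 + 7.196 = 127.2535 µg/mL·hr

AUC = 127.3 µg/mL·hr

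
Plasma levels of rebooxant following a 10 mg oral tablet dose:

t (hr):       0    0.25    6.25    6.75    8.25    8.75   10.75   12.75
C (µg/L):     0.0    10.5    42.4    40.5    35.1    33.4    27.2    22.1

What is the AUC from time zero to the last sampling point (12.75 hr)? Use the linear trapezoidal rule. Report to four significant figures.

AUC = 364.5 µg/L·hr

Trapezoidal AUC_0→12.75:
  [0→0.25]: (0.0+10.5)/2 × 0.25 = 1.3125
  [0.25→6.25]: (10.5+42.4)/2 × 6 = 158.7
  [6.25→6.75]: (42.4+40.5)/2 × 0.5 = 20.725
  [6.75→8.25]: (40.5+35.1)/2 × 1.5 = 56.7
  [8.25→8.75]: (35.1+33.4)/2 × 0.5 = 17.125
  [8.75→10.75]: (33.4+27.2)/2 × 2 = 60.6
  [10.75→12.75]: (27.2+22.1)/2 × 2 = 49.3
  Sum = 364.4625 µg/L·hr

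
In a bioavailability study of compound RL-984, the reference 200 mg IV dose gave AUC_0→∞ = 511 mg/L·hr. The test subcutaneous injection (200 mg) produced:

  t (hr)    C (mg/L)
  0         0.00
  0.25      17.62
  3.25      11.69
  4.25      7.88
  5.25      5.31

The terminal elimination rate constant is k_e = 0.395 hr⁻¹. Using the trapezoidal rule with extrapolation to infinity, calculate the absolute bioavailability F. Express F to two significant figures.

Trapezoidal AUC_0→5.25 (subcutaneous injection):
  [0→0.25]: (0.00+17.62)/2 × 0.25 = 2.2025
  [0.25→3.25]: (17.62+11.69)/2 × 3 = 43.965
  [3.25→4.25]: (11.69+7.88)/2 × 1 = 9.785
  [4.25→5.25]: (7.88+5.31)/2 × 1 = 6.595
  Sum = 62.5475 mg/L·hr
Tail: C_last/k_e = 5.31/0.395 = 13.443
AUC_0→∞ (subcutaneous injection) = 62.5475 + 13.443 = 75.9905 mg/L·hr
F = (AUC_ev/D_ev)/(AUC_iv/D_iv) = (75.9905/200)/(511/200) = 0.3799525/2.555 = 0.1487

F = 0.15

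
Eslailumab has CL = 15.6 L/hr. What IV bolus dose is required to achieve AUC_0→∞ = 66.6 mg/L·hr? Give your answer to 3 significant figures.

Dose = 1040 mg

Dose_iv = CL × AUC_0→∞
     = 15.6 × 66.6 = 1038.96 mg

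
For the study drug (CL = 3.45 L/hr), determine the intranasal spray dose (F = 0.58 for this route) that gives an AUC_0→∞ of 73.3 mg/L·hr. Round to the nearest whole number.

Dose = CL × AUC_0→∞ / F
     = 3.45 × 73.3 / 0.58 = 436.009 mg

Dose = 436 mg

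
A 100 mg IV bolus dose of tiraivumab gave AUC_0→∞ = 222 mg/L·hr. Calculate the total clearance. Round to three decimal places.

CL = Dose_iv / AUC_0→∞
   = 100 / 222 = 0.45045 L/hr

CL = 0.450 L/hr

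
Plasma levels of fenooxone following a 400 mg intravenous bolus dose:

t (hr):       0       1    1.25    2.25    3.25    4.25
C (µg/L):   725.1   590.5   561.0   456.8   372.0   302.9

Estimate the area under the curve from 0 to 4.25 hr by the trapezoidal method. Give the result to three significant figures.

Trapezoidal AUC_0→4.25:
  [0→1]: (725.1+590.5)/2 × 1 = 657.8
  [1→1.25]: (590.5+561.0)/2 × 0.25 = 143.9375
  [1.25→2.25]: (561.0+456.8)/2 × 1 = 508.9
  [2.25→3.25]: (456.8+372.0)/2 × 1 = 414.4
  [3.25→4.25]: (372.0+302.9)/2 × 1 = 337.45
  Sum = 2062.4875 µg/L·hr

AUC = 2060 µg/L·hr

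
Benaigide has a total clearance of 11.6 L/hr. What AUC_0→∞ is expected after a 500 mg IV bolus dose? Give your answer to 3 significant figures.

AUC = 43.1 mg/L·hr

AUC_0→∞ = Dose_iv / CL
        = 500 / 11.6 = 43.1034 mg/L·hr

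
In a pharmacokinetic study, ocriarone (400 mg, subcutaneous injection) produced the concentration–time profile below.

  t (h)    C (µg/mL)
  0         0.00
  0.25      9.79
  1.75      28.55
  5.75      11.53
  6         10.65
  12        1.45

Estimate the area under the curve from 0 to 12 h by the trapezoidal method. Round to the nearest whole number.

Trapezoidal AUC_0→12:
  [0→0.25]: (0.00+9.79)/2 × 0.25 = 1.22375
  [0.25→1.75]: (9.79+28.55)/2 × 1.5 = 28.755
  [1.75→5.75]: (28.55+11.53)/2 × 4 = 80.16
  [5.75→6]: (11.53+10.65)/2 × 0.25 = 2.7725
  [6→12]: (10.65+1.45)/2 × 6 = 36.3
  Sum = 149.21125 µg/mL·h

AUC = 149 µg/mL·h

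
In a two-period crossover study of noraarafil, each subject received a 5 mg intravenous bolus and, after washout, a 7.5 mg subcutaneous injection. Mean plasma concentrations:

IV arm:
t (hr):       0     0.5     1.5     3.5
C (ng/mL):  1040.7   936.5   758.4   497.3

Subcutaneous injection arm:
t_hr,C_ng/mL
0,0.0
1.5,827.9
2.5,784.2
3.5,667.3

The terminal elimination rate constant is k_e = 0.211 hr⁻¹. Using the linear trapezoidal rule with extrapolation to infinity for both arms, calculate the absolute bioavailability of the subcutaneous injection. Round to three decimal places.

F = 0.715

Trapezoidal AUC_0→3.5 (IV):
  [0→0.5]: (1040.7+936.5)/2 × 0.5 = 494.3
  [0.5→1.5]: (936.5+758.4)/2 × 1 = 847.45
  [1.5→3.5]: (758.4+497.3)/2 × 2 = 1255.7
  Sum = 2597.45 ng/mL·hr
IV tail: 497.3/0.211 = 2356.872; AUC_iv,0→∞ = 2597.45 + 2356.872 = 4954.322 ng/mL·hr
Trapezoidal AUC_0→3.5 (subcutaneous injection):
  [0→1.5]: (0.0+827.9)/2 × 1.5 = 620.925
  [1.5→2.5]: (827.9+784.2)/2 × 1 = 806.05
  [2.5→3.5]: (784.2+667.3)/2 × 1 = 725.75
  Sum = 2152.725 ng/mL·hr
subcutaneous injection tail: 667.3/0.211 = 3162.559; AUC_ev,0→∞ = 2152.725 + 3162.559 = 5315.284 ng/mL·hr
F = (AUC_ev/D_ev)/(AUC_iv/D_iv) = (5315.284/7.5)/(4954.322/5) = 708.705/990.8644 = 0.7152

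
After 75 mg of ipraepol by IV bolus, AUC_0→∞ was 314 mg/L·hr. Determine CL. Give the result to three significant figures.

CL = 0.239 L/hr

CL = Dose_iv / AUC_0→∞
   = 75 / 314 = 0.238854 L/hr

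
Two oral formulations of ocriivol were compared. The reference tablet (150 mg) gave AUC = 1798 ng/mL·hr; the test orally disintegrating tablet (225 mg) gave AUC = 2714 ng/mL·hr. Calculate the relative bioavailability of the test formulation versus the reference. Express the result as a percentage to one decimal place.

F_rel = 100.6%

F_rel = (AUC_test/D_test) / (AUC_ref/D_ref)
      = (2714/225) / (1798/150)
      = 12.0622 / 11.9867 = 1.0063 = 100.63%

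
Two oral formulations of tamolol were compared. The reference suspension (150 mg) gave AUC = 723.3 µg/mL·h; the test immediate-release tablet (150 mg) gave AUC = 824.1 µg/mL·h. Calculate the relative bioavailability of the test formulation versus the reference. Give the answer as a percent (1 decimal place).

F_rel = (AUC_test/D_test) / (AUC_ref/D_ref)
      = (824.1/150) / (723.3/150)
      = 5.494 / 4.822 = 1.1394 = 113.94%

F_rel = 113.9%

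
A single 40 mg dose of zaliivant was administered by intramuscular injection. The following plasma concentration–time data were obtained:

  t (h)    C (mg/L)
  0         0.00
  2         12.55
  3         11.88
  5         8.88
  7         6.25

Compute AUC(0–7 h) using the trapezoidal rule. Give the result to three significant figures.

AUC = 60.7 mg/L·h

Trapezoidal AUC_0→7:
  [0→2]: (0.00+12.55)/2 × 2 = 12.55
  [2→3]: (12.55+11.88)/2 × 1 = 12.215
  [3→5]: (11.88+8.88)/2 × 2 = 20.76
  [5→7]: (8.88+6.25)/2 × 2 = 15.13
  Sum = 60.655 mg/L·h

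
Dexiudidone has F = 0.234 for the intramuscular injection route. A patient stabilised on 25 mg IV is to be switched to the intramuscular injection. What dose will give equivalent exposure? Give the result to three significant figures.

D_intramuscular = 107 mg

For equal systemic exposure: F × D_ev = D_iv
D_ev = D_iv / F = 25 / 0.234 = 106.838 mg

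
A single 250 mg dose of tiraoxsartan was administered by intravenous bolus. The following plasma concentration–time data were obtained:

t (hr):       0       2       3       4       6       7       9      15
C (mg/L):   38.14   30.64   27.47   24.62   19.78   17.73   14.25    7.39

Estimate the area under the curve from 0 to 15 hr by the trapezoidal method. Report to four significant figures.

Trapezoidal AUC_0→15:
  [0→2]: (38.14+30.64)/2 × 2 = 68.78
  [2→3]: (30.64+27.47)/2 × 1 = 29.055
  [3→4]: (27.47+24.62)/2 × 1 = 26.045
  [4→6]: (24.62+19.78)/2 × 2 = 44.4
  [6→7]: (19.78+17.73)/2 × 1 = 18.755
  [7→9]: (17.73+14.25)/2 × 2 = 31.98
  [9→15]: (14.25+7.39)/2 × 6 = 64.92
  Sum = 283.935 mg/L·hr

AUC = 283.9 mg/L·hr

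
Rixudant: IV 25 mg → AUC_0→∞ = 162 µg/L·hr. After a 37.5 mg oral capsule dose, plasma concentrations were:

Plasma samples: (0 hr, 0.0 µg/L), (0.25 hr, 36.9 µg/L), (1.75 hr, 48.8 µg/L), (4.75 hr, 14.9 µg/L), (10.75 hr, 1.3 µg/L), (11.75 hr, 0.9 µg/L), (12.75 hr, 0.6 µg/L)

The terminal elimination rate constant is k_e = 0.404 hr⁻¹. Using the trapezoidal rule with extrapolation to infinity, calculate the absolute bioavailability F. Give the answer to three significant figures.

Trapezoidal AUC_0→12.75 (oral capsule):
  [0→0.25]: (0.0+36.9)/2 × 0.25 = 4.6125
  [0.25→1.75]: (36.9+48.8)/2 × 1.5 = 64.275
  [1.75→4.75]: (48.8+14.9)/2 × 3 = 95.55
  [4.75→10.75]: (14.9+1.3)/2 × 6 = 48.6
  [10.75→11.75]: (1.3+0.9)/2 × 1 = 1.1
  [11.75→12.75]: (0.9+0.6)/2 × 1 = 0.75
  Sum = 214.8875 µg/L·hr
Tail: C_last/k_e = 0.6/0.404 = 1.485
AUC_0→∞ (oral capsule) = 214.8875 + 1.485 = 216.3725 µg/L·hr
F = (AUC_ev/D_ev)/(AUC_iv/D_iv) = (216.3725/37.5)/(162/25) = 5.76993/6.48 = 0.8904

F = 0.890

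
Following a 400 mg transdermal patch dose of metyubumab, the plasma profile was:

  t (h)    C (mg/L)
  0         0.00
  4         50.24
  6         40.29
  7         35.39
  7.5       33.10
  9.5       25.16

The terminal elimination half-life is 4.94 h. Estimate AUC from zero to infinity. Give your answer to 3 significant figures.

Trapezoidal AUC_0→9.5:
  [0→4]: (0.00+50.24)/2 × 4 = 100.48
  [4→6]: (50.24+40.29)/2 × 2 = 90.53
  [6→7]: (40.29+35.39)/2 × 1 = 37.84
  [7→7.5]: (35.39+33.10)/2 × 0.5 = 17.1225
  [7.5→9.5]: (33.10+25.16)/2 × 2 = 58.26
  Sum = 304.2325 mg/L·h
k_e = ln2 / t½ = 0.693147 / 4.94 = 0.1403 h^-1
Extrapolated tail: C_last / k_e = 25.16 / 0.1403 = 179.330
AUC_0→∞ = 304.2325 + 179.330 = 483.5625 mg/L·h

AUC = 484 mg/L·h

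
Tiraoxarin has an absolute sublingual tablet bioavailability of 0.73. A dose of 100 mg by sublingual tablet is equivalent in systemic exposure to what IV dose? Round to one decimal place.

D_iv = 73.0 mg

Systemic exposure from an extravascular dose = F × D_ev, so the equivalent IV dose is F × D_ev.
D_iv = F × D_ev = 0.73 × 100 = 73 mg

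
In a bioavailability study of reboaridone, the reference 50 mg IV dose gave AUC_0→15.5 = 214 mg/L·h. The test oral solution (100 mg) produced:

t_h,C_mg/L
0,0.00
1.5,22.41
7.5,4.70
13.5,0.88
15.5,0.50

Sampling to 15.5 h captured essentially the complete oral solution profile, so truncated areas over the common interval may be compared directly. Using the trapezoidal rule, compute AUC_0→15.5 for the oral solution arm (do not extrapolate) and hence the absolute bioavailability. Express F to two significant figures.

F = 0.27

Trapezoidal AUC_0→15.5 (oral solution):
  [0→1.5]: (0.00+22.41)/2 × 1.5 = 16.8075
  [1.5→7.5]: (22.41+4.70)/2 × 6 = 81.33
  [7.5→13.5]: (4.70+0.88)/2 × 6 = 16.74
  [13.5→15.5]: (0.88+0.50)/2 × 2 = 1.38
  Sum = 116.2575 mg/L·h
F = (AUC_ev/D_ev)/(AUC_iv/D_iv) = (116.2575/100)/(214/50) = 1.162575/4.28 = 0.2716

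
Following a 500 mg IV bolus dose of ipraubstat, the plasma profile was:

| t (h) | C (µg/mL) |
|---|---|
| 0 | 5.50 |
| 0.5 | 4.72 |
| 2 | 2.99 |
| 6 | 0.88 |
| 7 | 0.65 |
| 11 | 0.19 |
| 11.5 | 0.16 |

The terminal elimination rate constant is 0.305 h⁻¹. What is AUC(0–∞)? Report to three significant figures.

Trapezoidal AUC_0→11.5:
  [0→0.5]: (5.50+4.72)/2 × 0.5 = 2.555
  [0.5→2]: (4.72+2.99)/2 × 1.5 = 5.7825
  [2→6]: (2.99+0.88)/2 × 4 = 7.74
  [6→7]: (0.88+0.65)/2 × 1 = 0.765
  [7→11]: (0.65+0.19)/2 × 4 = 1.68
  [11→11.5]: (0.19+0.16)/2 × 0.5 = 0.0875
  Sum = 18.61 µg/mL·h
Extrapolated tail: C_last / k_e = 0.16 / 0.305 = 0.525
AUC_0→∞ = 18.61 + 0.525 = 19.135 µg/mL·h

AUC = 19.1 µg/mL·h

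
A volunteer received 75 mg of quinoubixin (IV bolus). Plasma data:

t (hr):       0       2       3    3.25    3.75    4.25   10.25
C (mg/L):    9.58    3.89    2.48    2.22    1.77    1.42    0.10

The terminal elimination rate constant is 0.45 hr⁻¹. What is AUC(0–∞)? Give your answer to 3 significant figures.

AUC = 23.8 mg/L·hr

Trapezoidal AUC_0→10.25:
  [0→2]: (9.58+3.89)/2 × 2 = 13.47
  [2→3]: (3.89+2.48)/2 × 1 = 3.185
  [3→3.25]: (2.48+2.22)/2 × 0.25 = 0.5875
  [3.25→3.75]: (2.22+1.77)/2 × 0.5 = 0.9975
  [3.75→4.25]: (1.77+1.42)/2 × 0.5 = 0.7975
  [4.25→10.25]: (1.42+0.10)/2 × 6 = 4.56
  Sum = 23.5975 mg/L·hr
Extrapolated tail: C_last / k_e = 0.10 / 0.45 = 0.222
AUC_0→∞ = 23.5975 + 0.222 = 23.8195 mg/L·hr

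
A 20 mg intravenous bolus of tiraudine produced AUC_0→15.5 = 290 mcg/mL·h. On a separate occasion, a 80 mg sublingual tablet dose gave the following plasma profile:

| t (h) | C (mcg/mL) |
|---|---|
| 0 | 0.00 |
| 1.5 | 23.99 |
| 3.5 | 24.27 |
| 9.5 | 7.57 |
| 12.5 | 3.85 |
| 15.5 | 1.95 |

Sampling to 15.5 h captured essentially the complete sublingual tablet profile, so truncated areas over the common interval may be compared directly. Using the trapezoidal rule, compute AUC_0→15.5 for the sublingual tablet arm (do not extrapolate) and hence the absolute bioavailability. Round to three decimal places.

F = 0.162

Trapezoidal AUC_0→15.5 (sublingual tablet):
  [0→1.5]: (0.00+23.99)/2 × 1.5 = 17.9925
  [1.5→3.5]: (23.99+24.27)/2 × 2 = 48.26
  [3.5→9.5]: (24.27+7.57)/2 × 6 = 95.52
  [9.5→12.5]: (7.57+3.85)/2 × 3 = 17.13
  [12.5→15.5]: (3.85+1.95)/2 × 3 = 8.7
  Sum = 187.6025 mcg/mL·h
F = (AUC_ev/D_ev)/(AUC_iv/D_iv) = (187.6025/80)/(290/20) = 2.34503/14.5 = 0.1617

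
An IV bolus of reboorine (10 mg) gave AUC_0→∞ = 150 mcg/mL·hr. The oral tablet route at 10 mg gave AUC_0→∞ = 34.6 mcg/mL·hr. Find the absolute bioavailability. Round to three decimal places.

F = 0.231

F = (AUC_ev / D_ev) / (AUC_iv / D_iv)
  = (34.6/10) / (150/10)
  = 3.46 / 15 = 0.2307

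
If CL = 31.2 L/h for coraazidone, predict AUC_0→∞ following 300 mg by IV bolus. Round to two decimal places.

AUC = 9.62 mg/L·h

AUC_0→∞ = Dose_iv / CL
        = 300 / 31.2 = 9.61538 mg/L·h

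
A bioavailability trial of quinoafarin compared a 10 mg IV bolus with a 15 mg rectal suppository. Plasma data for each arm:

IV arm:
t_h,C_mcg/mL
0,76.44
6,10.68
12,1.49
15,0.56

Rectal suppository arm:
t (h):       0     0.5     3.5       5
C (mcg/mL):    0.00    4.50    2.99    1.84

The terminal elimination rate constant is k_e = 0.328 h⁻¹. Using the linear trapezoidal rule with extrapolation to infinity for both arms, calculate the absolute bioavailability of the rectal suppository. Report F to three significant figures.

F = 0.0476

Trapezoidal AUC_0→15 (IV):
  [0→6]: (76.44+10.68)/2 × 6 = 261.36
  [6→12]: (10.68+1.49)/2 × 6 = 36.51
  [12→15]: (1.49+0.56)/2 × 3 = 3.075
  Sum = 300.945 mcg/mL·h
IV tail: 0.56/0.328 = 1.707; AUC_iv,0→∞ = 300.945 + 1.707 = 302.652 mcg/mL·h
Trapezoidal AUC_0→5 (rectal suppository):
  [0→0.5]: (0.00+4.50)/2 × 0.5 = 1.125
  [0.5→3.5]: (4.50+2.99)/2 × 3 = 11.235
  [3.5→5]: (2.99+1.84)/2 × 1.5 = 3.6225
  Sum = 15.9825 mcg/mL·h
rectal suppository tail: 1.84/0.328 = 5.610; AUC_ev,0→∞ = 15.9825 + 5.610 = 21.5925 mcg/mL·h
F = (AUC_ev/D_ev)/(AUC_iv/D_iv) = (21.5925/15)/(302.652/10) = 1.4395/30.2652 = 0.0476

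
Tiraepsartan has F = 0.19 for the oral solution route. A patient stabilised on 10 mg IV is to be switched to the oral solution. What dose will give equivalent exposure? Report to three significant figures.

D_oral = 52.6 mg

For equal systemic exposure: F × D_ev = D_iv
D_ev = D_iv / F = 10 / 0.19 = 52.6316 mg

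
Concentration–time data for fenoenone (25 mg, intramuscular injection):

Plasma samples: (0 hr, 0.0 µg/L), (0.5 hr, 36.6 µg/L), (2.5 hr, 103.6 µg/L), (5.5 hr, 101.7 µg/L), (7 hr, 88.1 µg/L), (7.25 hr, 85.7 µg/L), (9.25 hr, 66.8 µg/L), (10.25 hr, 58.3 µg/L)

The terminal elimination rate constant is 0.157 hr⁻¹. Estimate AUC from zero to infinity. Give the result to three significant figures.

Trapezoidal AUC_0→10.25:
  [0→0.5]: (0.0+36.6)/2 × 0.5 = 9.15
  [0.5→2.5]: (36.6+103.6)/2 × 2 = 140.2
  [2.5→5.5]: (103.6+101.7)/2 × 3 = 307.95
  [5.5→7]: (101.7+88.1)/2 × 1.5 = 142.35
  [7→7.25]: (88.1+85.7)/2 × 0.25 = 21.725
  [7.25→9.25]: (85.7+66.8)/2 × 2 = 152.5
  [9.25→10.25]: (66.8+58.3)/2 × 1 = 62.55
  Sum = 836.425 µg/L·hr
Extrapolated tail: C_last / k_e = 58.3 / 0.157 = 371.338
AUC_0→∞ = 836.425 + 371.338 = 1207.763 µg/L·hr

AUC = 1210 µg/L·hr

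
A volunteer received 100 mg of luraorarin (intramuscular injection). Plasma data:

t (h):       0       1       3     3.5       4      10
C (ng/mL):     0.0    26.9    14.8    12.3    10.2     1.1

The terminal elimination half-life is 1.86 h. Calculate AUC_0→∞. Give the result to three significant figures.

AUC = 104 ng/mL·h

Trapezoidal AUC_0→10:
  [0→1]: (0.0+26.9)/2 × 1 = 13.45
  [1→3]: (26.9+14.8)/2 × 2 = 41.7
  [3→3.5]: (14.8+12.3)/2 × 0.5 = 6.775
  [3.5→4]: (12.3+10.2)/2 × 0.5 = 5.625
  [4→10]: (10.2+1.1)/2 × 6 = 33.9
  Sum = 101.45 ng/mL·h
k_e = ln2 / t½ = 0.693147 / 1.86 = 0.3727 h^-1
Extrapolated tail: C_last / k_e = 1.1 / 0.3727 = 2.951
AUC_0→∞ = 101.45 + 2.951 = 104.401 ng/mL·h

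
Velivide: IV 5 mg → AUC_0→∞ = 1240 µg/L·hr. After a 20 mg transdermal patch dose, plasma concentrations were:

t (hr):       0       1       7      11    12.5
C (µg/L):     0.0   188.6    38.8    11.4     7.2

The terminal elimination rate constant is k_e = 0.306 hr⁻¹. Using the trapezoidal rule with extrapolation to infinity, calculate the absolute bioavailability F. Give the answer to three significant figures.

Trapezoidal AUC_0→12.5 (transdermal patch):
  [0→1]: (0.0+188.6)/2 × 1 = 94.3
  [1→7]: (188.6+38.8)/2 × 6 = 682.2
  [7→11]: (38.8+11.4)/2 × 4 = 100.4
  [11→12.5]: (11.4+7.2)/2 × 1.5 = 13.95
  Sum = 890.85 µg/L·hr
Tail: C_last/k_e = 7.2/0.306 = 23.529
AUC_0→∞ (transdermal patch) = 890.85 + 23.529 = 914.379 µg/L·hr
F = (AUC_ev/D_ev)/(AUC_iv/D_iv) = (914.379/20)/(1240/5) = 45.71895/248 = 0.1844

F = 0.184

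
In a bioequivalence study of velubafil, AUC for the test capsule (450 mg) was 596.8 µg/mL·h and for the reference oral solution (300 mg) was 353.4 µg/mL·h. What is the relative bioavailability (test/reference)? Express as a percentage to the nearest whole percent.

F_rel = 113%

F_rel = (AUC_test/D_test) / (AUC_ref/D_ref)
      = (596.8/450) / (353.4/300)
      = 1.32622 / 1.178 = 1.1258 = 112.58%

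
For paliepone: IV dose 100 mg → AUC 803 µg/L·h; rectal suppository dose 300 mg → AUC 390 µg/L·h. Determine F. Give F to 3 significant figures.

F = (AUC_ev / D_ev) / (AUC_iv / D_iv)
  = (390/300) / (803/100)
  = 1.3 / 8.03 = 0.1619

F = 0.162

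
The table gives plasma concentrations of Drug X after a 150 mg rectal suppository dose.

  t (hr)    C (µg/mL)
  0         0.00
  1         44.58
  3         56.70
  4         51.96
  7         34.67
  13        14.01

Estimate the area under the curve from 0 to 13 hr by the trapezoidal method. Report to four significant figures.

AUC = 453.9 µg/mL·hr

Trapezoidal AUC_0→13:
  [0→1]: (0.00+44.58)/2 × 1 = 22.29
  [1→3]: (44.58+56.70)/2 × 2 = 101.28
  [3→4]: (56.70+51.96)/2 × 1 = 54.33
  [4→7]: (51.96+34.67)/2 × 3 = 129.945
  [7→13]: (34.67+14.01)/2 × 6 = 146.04
  Sum = 453.885 µg/mL·hr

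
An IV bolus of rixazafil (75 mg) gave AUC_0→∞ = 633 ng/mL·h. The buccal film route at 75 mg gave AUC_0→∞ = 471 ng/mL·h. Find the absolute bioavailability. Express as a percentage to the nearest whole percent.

F = (AUC_ev / D_ev) / (AUC_iv / D_iv)
  = (471/75) / (633/75)
  = 6.28 / 8.44 = 0.7441
  = 74.41%

F = 74%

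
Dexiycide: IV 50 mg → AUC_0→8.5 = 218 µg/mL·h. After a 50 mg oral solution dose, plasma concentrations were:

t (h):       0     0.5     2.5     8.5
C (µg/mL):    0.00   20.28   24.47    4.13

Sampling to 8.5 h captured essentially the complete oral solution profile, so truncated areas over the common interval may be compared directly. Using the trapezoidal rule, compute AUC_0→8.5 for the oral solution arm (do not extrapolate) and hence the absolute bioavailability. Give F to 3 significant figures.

Trapezoidal AUC_0→8.5 (oral solution):
  [0→0.5]: (0.00+20.28)/2 × 0.5 = 5.07
  [0.5→2.5]: (20.28+24.47)/2 × 2 = 44.75
  [2.5→8.5]: (24.47+4.13)/2 × 6 = 85.8
  Sum = 135.62 µg/mL·h
F = (AUC_ev/D_ev)/(AUC_iv/D_iv) = (135.62/50)/(218/50) = 2.7124/4.36 = 0.6221

F = 0.622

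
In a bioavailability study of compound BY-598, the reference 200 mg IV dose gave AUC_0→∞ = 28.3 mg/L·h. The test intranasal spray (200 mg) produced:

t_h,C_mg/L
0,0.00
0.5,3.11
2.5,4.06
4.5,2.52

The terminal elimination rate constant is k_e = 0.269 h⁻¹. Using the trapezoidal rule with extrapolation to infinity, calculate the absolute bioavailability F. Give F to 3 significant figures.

F = 0.844

Trapezoidal AUC_0→4.5 (intranasal spray):
  [0→0.5]: (0.00+3.11)/2 × 0.5 = 0.7775
  [0.5→2.5]: (3.11+4.06)/2 × 2 = 7.17
  [2.5→4.5]: (4.06+2.52)/2 × 2 = 6.58
  Sum = 14.5275 mg/L·h
Tail: C_last/k_e = 2.52/0.269 = 9.368
AUC_0→∞ (intranasal spray) = 14.5275 + 9.368 = 23.8955 mg/L·h
F = (AUC_ev/D_ev)/(AUC_iv/D_iv) = (23.8955/200)/(28.3/200) = 0.1194775/0.1415 = 0.8444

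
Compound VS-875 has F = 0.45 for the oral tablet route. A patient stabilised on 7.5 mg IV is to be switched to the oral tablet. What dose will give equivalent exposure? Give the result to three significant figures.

D_oral = 16.7 mg

For equal systemic exposure: F × D_ev = D_iv
D_ev = D_iv / F = 7.5 / 0.45 = 16.6667 mg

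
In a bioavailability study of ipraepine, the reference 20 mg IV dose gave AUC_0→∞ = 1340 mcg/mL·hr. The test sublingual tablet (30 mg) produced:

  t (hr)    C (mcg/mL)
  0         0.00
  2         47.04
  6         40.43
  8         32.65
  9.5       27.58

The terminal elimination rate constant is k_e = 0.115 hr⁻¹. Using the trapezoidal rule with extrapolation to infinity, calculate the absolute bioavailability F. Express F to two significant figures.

Trapezoidal AUC_0→9.5 (sublingual tablet):
  [0→2]: (0.00+47.04)/2 × 2 = 47.04
  [2→6]: (47.04+40.43)/2 × 4 = 174.94
  [6→8]: (40.43+32.65)/2 × 2 = 73.08
  [8→9.5]: (32.65+27.58)/2 × 1.5 = 45.1725
  Sum = 340.2325 mcg/mL·hr
Tail: C_last/k_e = 27.58/0.115 = 239.826
AUC_0→∞ (sublingual tablet) = 340.2325 + 239.826 = 580.0585 mcg/mL·hr
F = (AUC_ev/D_ev)/(AUC_iv/D_iv) = (580.0585/30)/(1340/20) = 19.3353/67 = 0.2886

F = 0.29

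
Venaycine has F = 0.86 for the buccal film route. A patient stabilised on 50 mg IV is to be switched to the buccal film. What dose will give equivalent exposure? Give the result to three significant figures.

For equal systemic exposure: F × D_ev = D_iv
D_ev = D_iv / F = 50 / 0.86 = 58.1395 mg

D_buccal = 58.1 mg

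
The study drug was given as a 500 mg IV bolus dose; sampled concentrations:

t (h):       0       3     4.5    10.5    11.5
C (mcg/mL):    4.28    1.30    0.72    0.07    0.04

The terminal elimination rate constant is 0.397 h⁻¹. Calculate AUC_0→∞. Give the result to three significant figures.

Trapezoidal AUC_0→11.5:
  [0→3]: (4.28+1.30)/2 × 3 = 8.37
  [3→4.5]: (1.30+0.72)/2 × 1.5 = 1.515
  [4.5→10.5]: (0.72+0.07)/2 × 6 = 2.37
  [10.5→11.5]: (0.07+0.04)/2 × 1 = 0.055
  Sum = 12.31 mcg/mL·h
Extrapolated tail: C_last / k_e = 0.04 / 0.397 = 0.101
AUC_0→∞ = 12.31 + 0.101 = 12.411 mcg/mL·h

AUC = 12.4 mcg/mL·h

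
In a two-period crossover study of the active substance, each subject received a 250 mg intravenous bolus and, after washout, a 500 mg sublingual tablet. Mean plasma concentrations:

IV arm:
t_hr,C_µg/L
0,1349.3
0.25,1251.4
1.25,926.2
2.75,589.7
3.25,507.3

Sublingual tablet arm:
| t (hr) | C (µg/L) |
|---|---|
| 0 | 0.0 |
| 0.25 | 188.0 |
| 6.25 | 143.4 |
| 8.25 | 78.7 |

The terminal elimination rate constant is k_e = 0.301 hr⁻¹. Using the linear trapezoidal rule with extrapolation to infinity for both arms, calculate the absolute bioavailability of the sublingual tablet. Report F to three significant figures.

F = 0.166

Trapezoidal AUC_0→3.25 (IV):
  [0→0.25]: (1349.3+1251.4)/2 × 0.25 = 325.0875
  [0.25→1.25]: (1251.4+926.2)/2 × 1 = 1088.8
  [1.25→2.75]: (926.2+589.7)/2 × 1.5 = 1136.925
  [2.75→3.25]: (589.7+507.3)/2 × 0.5 = 274.25
  Sum = 2825.0625 µg/L·hr
IV tail: 507.3/0.301 = 1685.382; AUC_iv,0→∞ = 2825.0625 + 1685.382 = 4510.4445 µg/L·hr
Trapezoidal AUC_0→8.25 (sublingual tablet):
  [0→0.25]: (0.0+188.0)/2 × 0.25 = 23.5
  [0.25→6.25]: (188.0+143.4)/2 × 6 = 994.2
  [6.25→8.25]: (143.4+78.7)/2 × 2 = 222.1
  Sum = 1239.8 µg/L·hr
sublingual tablet tail: 78.7/0.301 = 261.462; AUC_ev,0→∞ = 1239.8 + 261.462 = 1501.262 µg/L·hr
F = (AUC_ev/D_ev)/(AUC_iv/D_iv) = (1501.262/500)/(4510.4445/250) = 3.002524/18.041778 = 0.1664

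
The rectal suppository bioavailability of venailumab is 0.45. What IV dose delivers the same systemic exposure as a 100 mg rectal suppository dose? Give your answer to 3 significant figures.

Systemic exposure from an extravascular dose = F × D_ev, so the equivalent IV dose is F × D_ev.
D_iv = F × D_ev = 0.45 × 100 = 45 mg

D_iv = 45.0 mg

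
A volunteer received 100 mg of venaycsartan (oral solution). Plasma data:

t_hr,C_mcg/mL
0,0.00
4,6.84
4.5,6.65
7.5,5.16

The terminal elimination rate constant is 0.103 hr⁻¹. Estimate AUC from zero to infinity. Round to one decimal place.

AUC = 84.9 mcg/mL·hr

Trapezoidal AUC_0→7.5:
  [0→4]: (0.00+6.84)/2 × 4 = 13.68
  [4→4.5]: (6.84+6.65)/2 × 0.5 = 3.3725
  [4.5→7.5]: (6.65+5.16)/2 × 3 = 17.715
  Sum = 34.7675 mcg/mL·hr
Extrapolated tail: C_last / k_e = 5.16 / 0.103 = 50.097
AUC_0→∞ = 34.7675 + 50.097 = 84.8645 mcg/mL·hr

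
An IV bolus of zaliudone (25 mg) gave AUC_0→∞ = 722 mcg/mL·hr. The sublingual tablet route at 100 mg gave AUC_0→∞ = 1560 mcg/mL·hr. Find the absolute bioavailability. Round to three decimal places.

F = 0.540

F = (AUC_ev / D_ev) / (AUC_iv / D_iv)
  = (1560/100) / (722/25)
  = 15.6 / 28.88 = 0.5402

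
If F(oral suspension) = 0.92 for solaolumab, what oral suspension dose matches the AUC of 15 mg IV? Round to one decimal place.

D_oral = 16.3 mg

For equal systemic exposure: F × D_ev = D_iv
D_ev = D_iv / F = 15 / 0.92 = 16.3043 mg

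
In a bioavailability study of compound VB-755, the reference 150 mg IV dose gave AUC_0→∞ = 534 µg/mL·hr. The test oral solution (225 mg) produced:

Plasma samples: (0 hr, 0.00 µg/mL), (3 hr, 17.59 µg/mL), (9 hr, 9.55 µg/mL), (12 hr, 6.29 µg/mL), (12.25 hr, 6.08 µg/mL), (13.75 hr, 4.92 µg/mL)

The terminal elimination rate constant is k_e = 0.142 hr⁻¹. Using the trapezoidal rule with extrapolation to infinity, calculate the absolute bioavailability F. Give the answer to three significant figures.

Trapezoidal AUC_0→13.75 (oral solution):
  [0→3]: (0.00+17.59)/2 × 3 = 26.385
  [3→9]: (17.59+9.55)/2 × 6 = 81.42
  [9→12]: (9.55+6.29)/2 × 3 = 23.76
  [12→12.25]: (6.29+6.08)/2 × 0.25 = 1.54625
  [12.25→13.75]: (6.08+4.92)/2 × 1.5 = 8.25
  Sum = 141.36125 µg/mL·hr
Tail: C_last/k_e = 4.92/0.142 = 34.648
AUC_0→∞ (oral solution) = 141.36125 + 34.648 = 176.00925 µg/mL·hr
F = (AUC_ev/D_ev)/(AUC_iv/D_iv) = (176.00925/225)/(534/150) = 0.782263/3.56 = 0.2197

F = 0.220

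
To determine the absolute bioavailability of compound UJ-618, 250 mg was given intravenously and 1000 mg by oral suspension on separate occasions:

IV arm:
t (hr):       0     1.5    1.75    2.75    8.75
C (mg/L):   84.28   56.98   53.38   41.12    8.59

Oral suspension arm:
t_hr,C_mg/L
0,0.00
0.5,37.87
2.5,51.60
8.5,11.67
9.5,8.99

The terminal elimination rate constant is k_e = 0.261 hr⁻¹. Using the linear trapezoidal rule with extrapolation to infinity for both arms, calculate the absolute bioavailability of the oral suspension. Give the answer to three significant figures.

Trapezoidal AUC_0→8.75 (IV):
  [0→1.5]: (84.28+56.98)/2 × 1.5 = 105.945
  [1.5→1.75]: (56.98+53.38)/2 × 0.25 = 13.795
  [1.75→2.75]: (53.38+41.12)/2 × 1 = 47.25
  [2.75→8.75]: (41.12+8.59)/2 × 6 = 149.13
  Sum = 316.12 mg/L·hr
IV tail: 8.59/0.261 = 32.912; AUC_iv,0→∞ = 316.12 + 32.912 = 349.032 mg/L·hr
Trapezoidal AUC_0→9.5 (oral suspension):
  [0→0.5]: (0.00+37.87)/2 × 0.5 = 9.4675
  [0.5→2.5]: (37.87+51.60)/2 × 2 = 89.47
  [2.5→8.5]: (51.60+11.67)/2 × 6 = 189.81
  [8.5→9.5]: (11.67+8.99)/2 × 1 = 10.33
  Sum = 299.0775 mg/L·hr
oral suspension tail: 8.99/0.261 = 34.444; AUC_ev,0→∞ = 299.0775 + 34.444 = 333.5215 mg/L·hr
F = (AUC_ev/D_ev)/(AUC_iv/D_iv) = (333.5215/1000)/(349.032/250) = 0.3335215/1.396128 = 0.2389

F = 0.239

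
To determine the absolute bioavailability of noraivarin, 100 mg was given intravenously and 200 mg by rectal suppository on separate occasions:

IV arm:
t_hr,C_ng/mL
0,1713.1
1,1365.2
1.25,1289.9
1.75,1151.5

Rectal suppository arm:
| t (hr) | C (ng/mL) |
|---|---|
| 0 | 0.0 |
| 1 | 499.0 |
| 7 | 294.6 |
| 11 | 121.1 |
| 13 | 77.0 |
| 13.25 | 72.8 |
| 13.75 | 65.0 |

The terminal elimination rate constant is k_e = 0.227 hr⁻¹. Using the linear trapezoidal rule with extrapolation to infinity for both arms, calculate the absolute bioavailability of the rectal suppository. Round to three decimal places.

F = 0.265

Trapezoidal AUC_0→1.75 (IV):
  [0→1]: (1713.1+1365.2)/2 × 1 = 1539.15
  [1→1.25]: (1365.2+1289.9)/2 × 0.25 = 331.8875
  [1.25→1.75]: (1289.9+1151.5)/2 × 0.5 = 610.35
  Sum = 2481.3875 ng/mL·hr
IV tail: 1151.5/0.227 = 5072.687; AUC_iv,0→∞ = 2481.3875 + 5072.687 = 7554.0745 ng/mL·hr
Trapezoidal AUC_0→13.75 (rectal suppository):
  [0→1]: (0.0+499.0)/2 × 1 = 249.5
  [1→7]: (499.0+294.6)/2 × 6 = 2380.8
  [7→11]: (294.6+121.1)/2 × 4 = 831.4
  [11→13]: (121.1+77.0)/2 × 2 = 198.1
  [13→13.25]: (77.0+72.8)/2 × 0.25 = 18.725
  [13.25→13.75]: (72.8+65.0)/2 × 0.5 = 34.45
  Sum = 3712.975 ng/mL·hr
rectal suppository tail: 65.0/0.227 = 286.344; AUC_ev,0→∞ = 3712.975 + 286.344 = 3999.319 ng/mL·hr
F = (AUC_ev/D_ev)/(AUC_iv/D_iv) = (3999.319/200)/(7554.0745/100) = 19.996595/75.540745 = 0.2647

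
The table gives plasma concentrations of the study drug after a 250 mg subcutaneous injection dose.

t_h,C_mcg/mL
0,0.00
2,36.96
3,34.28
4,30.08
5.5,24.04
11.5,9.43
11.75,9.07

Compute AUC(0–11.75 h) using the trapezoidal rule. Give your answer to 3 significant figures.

AUC = 248 mcg/mL·h

Trapezoidal AUC_0→11.75:
  [0→2]: (0.00+36.96)/2 × 2 = 36.96
  [2→3]: (36.96+34.28)/2 × 1 = 35.62
  [3→4]: (34.28+30.08)/2 × 1 = 32.18
  [4→5.5]: (30.08+24.04)/2 × 1.5 = 40.59
  [5.5→11.5]: (24.04+9.43)/2 × 6 = 100.41
  [11.5→11.75]: (9.43+9.07)/2 × 0.25 = 2.3125
  Sum = 248.0725 mcg/mL·h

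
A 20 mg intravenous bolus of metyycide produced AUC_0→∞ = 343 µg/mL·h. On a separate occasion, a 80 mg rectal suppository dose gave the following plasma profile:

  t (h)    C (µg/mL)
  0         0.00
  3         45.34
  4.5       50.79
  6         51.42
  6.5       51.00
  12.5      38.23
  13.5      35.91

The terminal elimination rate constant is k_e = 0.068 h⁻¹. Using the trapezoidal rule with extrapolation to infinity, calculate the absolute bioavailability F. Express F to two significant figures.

Trapezoidal AUC_0→13.5 (rectal suppository):
  [0→3]: (0.00+45.34)/2 × 3 = 68.01
  [3→4.5]: (45.34+50.79)/2 × 1.5 = 72.0975
  [4.5→6]: (50.79+51.42)/2 × 1.5 = 76.6575
  [6→6.5]: (51.42+51.00)/2 × 0.5 = 25.605
  [6.5→12.5]: (51.00+38.23)/2 × 6 = 267.69
  [12.5→13.5]: (38.23+35.91)/2 × 1 = 37.07
  Sum = 547.13 µg/mL·h
Tail: C_last/k_e = 35.91/0.068 = 528.088
AUC_0→∞ (rectal suppository) = 547.13 + 528.088 = 1075.218 µg/mL·h
F = (AUC_ev/D_ev)/(AUC_iv/D_iv) = (1075.218/80)/(343/20) = 13.440225/17.15 = 0.7837

F = 0.78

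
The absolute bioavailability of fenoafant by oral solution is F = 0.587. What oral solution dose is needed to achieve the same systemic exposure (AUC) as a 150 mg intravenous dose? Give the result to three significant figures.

For equal systemic exposure: F × D_ev = D_iv
D_ev = D_iv / F = 150 / 0.587 = 255.537 mg

D_oral = 256 mg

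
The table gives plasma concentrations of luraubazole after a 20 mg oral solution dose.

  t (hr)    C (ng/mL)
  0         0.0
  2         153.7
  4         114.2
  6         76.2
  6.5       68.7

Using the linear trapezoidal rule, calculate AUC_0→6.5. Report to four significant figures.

Trapezoidal AUC_0→6.5:
  [0→2]: (0.0+153.7)/2 × 2 = 153.7
  [2→4]: (153.7+114.2)/2 × 2 = 267.9
  [4→6]: (114.2+76.2)/2 × 2 = 190.4
  [6→6.5]: (76.2+68.7)/2 × 0.5 = 36.225
  Sum = 648.225 ng/mL·hr

AUC = 648.2 ng/mL·hr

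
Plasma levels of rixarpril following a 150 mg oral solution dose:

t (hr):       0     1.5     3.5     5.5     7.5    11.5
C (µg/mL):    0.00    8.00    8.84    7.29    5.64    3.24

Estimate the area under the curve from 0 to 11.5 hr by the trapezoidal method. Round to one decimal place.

Trapezoidal AUC_0→11.5:
  [0→1.5]: (0.00+8.00)/2 × 1.5 = 6.0
  [1.5→3.5]: (8.00+8.84)/2 × 2 = 16.84
  [3.5→5.5]: (8.84+7.29)/2 × 2 = 16.13
  [5.5→7.5]: (7.29+5.64)/2 × 2 = 12.93
  [7.5→11.5]: (5.64+3.24)/2 × 4 = 17.76
  Sum = 69.66 µg/mL·hr

AUC = 69.7 µg/mL·hr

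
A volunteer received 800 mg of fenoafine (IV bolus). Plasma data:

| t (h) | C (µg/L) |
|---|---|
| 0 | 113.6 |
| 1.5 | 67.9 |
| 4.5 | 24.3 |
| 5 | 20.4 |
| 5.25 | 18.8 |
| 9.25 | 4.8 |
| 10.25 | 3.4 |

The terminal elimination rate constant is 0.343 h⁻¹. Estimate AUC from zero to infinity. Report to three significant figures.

AUC = 352 µg/L·h

Trapezoidal AUC_0→10.25:
  [0→1.5]: (113.6+67.9)/2 × 1.5 = 136.125
  [1.5→4.5]: (67.9+24.3)/2 × 3 = 138.3
  [4.5→5]: (24.3+20.4)/2 × 0.5 = 11.175
  [5→5.25]: (20.4+18.8)/2 × 0.25 = 4.9
  [5.25→9.25]: (18.8+4.8)/2 × 4 = 47.2
  [9.25→10.25]: (4.8+3.4)/2 × 1 = 4.1
  Sum = 341.8 µg/L·h
Extrapolated tail: C_last / k_e = 3.4 / 0.343 = 9.913
AUC_0→∞ = 341.8 + 9.913 = 351.713 µg/L·h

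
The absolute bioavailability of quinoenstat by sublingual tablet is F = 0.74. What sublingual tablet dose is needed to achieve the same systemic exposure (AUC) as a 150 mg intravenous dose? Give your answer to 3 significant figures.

For equal systemic exposure: F × D_ev = D_iv
D_ev = D_iv / F = 150 / 0.74 = 202.703 mg

D_sublingual = 203 mg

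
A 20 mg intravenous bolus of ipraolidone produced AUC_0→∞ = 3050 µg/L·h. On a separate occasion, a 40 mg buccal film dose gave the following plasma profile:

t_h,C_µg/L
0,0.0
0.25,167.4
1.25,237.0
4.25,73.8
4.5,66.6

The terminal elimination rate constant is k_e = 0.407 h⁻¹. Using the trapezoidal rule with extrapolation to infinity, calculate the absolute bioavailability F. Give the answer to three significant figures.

F = 0.143

Trapezoidal AUC_0→4.5 (buccal film):
  [0→0.25]: (0.0+167.4)/2 × 0.25 = 20.925
  [0.25→1.25]: (167.4+237.0)/2 × 1 = 202.2
  [1.25→4.25]: (237.0+73.8)/2 × 3 = 466.2
  [4.25→4.5]: (73.8+66.6)/2 × 0.25 = 17.55
  Sum = 706.875 µg/L·h
Tail: C_last/k_e = 66.6/0.407 = 163.636
AUC_0→∞ (buccal film) = 706.875 + 163.636 = 870.511 µg/L·h
F = (AUC_ev/D_ev)/(AUC_iv/D_iv) = (870.511/40)/(3050/20) = 21.762775/152.5 = 0.1427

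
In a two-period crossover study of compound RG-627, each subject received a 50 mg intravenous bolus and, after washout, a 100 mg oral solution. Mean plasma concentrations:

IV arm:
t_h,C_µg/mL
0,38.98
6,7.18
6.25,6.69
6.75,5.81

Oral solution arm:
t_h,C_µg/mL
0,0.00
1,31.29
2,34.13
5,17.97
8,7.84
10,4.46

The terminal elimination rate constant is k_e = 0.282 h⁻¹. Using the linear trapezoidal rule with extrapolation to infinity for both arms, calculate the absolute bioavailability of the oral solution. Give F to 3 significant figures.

Trapezoidal AUC_0→6.75 (IV):
  [0→6]: (38.98+7.18)/2 × 6 = 138.48
  [6→6.25]: (7.18+6.69)/2 × 0.25 = 1.73375
  [6.25→6.75]: (6.69+5.81)/2 × 0.5 = 3.125
  Sum = 143.33875 µg/mL·h
IV tail: 5.81/0.282 = 20.603; AUC_iv,0→∞ = 143.33875 + 20.603 = 163.94175 µg/mL·h
Trapezoidal AUC_0→10 (oral solution):
  [0→1]: (0.00+31.29)/2 × 1 = 15.645
  [1→2]: (31.29+34.13)/2 × 1 = 32.71
  [2→5]: (34.13+17.97)/2 × 3 = 78.15
  [5→8]: (17.97+7.84)/2 × 3 = 38.715
  [8→10]: (7.84+4.46)/2 × 2 = 12.3
  Sum = 177.52 µg/mL·h
oral solution tail: 4.46/0.282 = 15.816; AUC_ev,0→∞ = 177.52 + 15.816 = 193.336 µg/mL·h
F = (AUC_ev/D_ev)/(AUC_iv/D_iv) = (193.336/100)/(163.94175/50) = 1.93336/3.278835 = 0.5896

F = 0.590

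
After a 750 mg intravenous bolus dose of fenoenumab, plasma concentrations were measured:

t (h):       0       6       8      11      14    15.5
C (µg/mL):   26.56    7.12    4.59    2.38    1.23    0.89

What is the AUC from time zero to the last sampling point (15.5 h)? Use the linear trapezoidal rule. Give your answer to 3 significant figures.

AUC = 130 µg/mL·h

Trapezoidal AUC_0→15.5:
  [0→6]: (26.56+7.12)/2 × 6 = 101.04
  [6→8]: (7.12+4.59)/2 × 2 = 11.71
  [8→11]: (4.59+2.38)/2 × 3 = 10.455
  [11→14]: (2.38+1.23)/2 × 3 = 5.415
  [14→15.5]: (1.23+0.89)/2 × 1.5 = 1.59
  Sum = 130.21 µg/mL·h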